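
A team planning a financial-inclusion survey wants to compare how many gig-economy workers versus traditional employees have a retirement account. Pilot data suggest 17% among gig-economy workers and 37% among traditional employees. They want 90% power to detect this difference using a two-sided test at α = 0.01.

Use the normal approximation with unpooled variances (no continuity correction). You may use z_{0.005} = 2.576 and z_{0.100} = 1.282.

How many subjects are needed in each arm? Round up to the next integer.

n = (z_{α/2} + z_β)² · [p₁(1−p₁) + p₂(1−p₂)] / (p₁ − p₂)²
  = (2.576 + 1.282)² · (0.17·0.83 + 0.37·0.63) / (-0.20)²
  = (3.858)² · (0.1411 + 0.2331) / 0.0400
  = 14.8842 · 0.3742 / 0.0400
  = 139.24
Round up → n = 140 per group.

n = 140 per group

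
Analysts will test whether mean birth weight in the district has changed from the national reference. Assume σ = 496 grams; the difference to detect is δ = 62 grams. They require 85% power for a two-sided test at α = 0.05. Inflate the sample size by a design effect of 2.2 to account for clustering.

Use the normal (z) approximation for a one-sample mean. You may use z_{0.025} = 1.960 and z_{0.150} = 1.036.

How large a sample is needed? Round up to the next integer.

n = (z_{α/2} + z_β)² · σ² / δ²
  = (1.960 + 1.036)² · 496² / 62²
  = 8.9760 · 246016 / 3844
  = 574.47
Design effect: 2.2 × 574.47 = 1263.82.
Round up → n = 1264.

n = 1264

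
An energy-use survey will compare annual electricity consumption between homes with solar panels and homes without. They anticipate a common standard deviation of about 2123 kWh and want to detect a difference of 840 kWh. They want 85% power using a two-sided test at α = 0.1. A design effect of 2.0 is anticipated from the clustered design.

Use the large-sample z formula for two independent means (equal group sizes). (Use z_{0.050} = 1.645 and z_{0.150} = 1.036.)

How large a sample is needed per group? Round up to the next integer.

n = 184 per group

n = (z_{α/2} + z_β)² · (σ₁² + σ₂²) / δ²
  = (1.645 + 1.036)² · (2·2123² = 9014258) / 840²
  = 7.1878 · 9014258 / 705600
  = 91.83
Design effect: 2.0 × 91.83 = 183.65.
Round up → n = 184 per group.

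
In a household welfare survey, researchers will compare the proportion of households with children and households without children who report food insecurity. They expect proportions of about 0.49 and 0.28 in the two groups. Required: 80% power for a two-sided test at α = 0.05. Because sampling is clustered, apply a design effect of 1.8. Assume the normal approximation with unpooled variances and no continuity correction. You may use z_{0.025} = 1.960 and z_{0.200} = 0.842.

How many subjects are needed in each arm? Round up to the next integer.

n = (z_{α/2} + z_β)² · [p₁(1−p₁) + p₂(1−p₂)] / (p₁ − p₂)²
  = (1.960 + 0.842)² · (0.49·0.51 + 0.28·0.72) / (0.21)²
  = (2.802)² · (0.2499 + 0.2016) / 0.0441
  = 7.8512 · 0.4515 / 0.0441
  = 80.38
Design effect: 1.8 × 80.38 = 144.69.
Round up → n = 145 per group.

n = 145 per group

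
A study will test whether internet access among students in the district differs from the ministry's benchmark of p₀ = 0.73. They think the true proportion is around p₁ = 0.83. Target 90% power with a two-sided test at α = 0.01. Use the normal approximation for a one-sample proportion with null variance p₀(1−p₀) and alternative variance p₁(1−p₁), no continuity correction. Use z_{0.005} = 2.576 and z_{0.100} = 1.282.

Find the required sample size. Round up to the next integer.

n = [z_{α/2}·√(p₀q₀) + z_β·√(p₁q₁)]² / (p₁ − p₀)²
  = [2.576·√(0.73·0.27) + 1.282·√(0.83·0.17)]² / (0.10)²
  = [2.576·0.4440 + 1.282·0.3756]² / 0.0100
  = [1.6252]² / 0.0100
  = 264.13
Round up → n = 265.

n = 265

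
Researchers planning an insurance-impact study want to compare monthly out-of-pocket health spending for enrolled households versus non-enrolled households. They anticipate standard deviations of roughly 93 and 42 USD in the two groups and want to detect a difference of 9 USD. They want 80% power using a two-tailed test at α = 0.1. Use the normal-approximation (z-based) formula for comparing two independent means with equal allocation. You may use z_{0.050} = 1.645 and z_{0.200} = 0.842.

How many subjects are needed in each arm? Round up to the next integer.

n = 796 per group

n = (z_{α/2} + z_β)² · (σ₁² + σ₂²) / δ²
  = (1.645 + 0.842)² · (93² + 42² = 10413) / 9²
  = 6.1852 · 10413 / 81
  = 795.14
Round up → n = 796 per group.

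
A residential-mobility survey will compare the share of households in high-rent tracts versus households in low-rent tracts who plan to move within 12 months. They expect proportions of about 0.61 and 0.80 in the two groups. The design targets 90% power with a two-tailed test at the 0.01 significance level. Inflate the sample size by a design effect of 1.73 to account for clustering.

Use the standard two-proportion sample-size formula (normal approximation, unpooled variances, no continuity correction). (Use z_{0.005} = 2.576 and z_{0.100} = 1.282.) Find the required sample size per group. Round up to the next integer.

n = (z_{α/2} + z_β)² · [p₁(1−p₁) + p₂(1−p₂)] / (p₁ − p₂)²
  = (2.576 + 1.282)² · (0.61·0.39 + 0.80·0.20) / (-0.19)²
  = (3.858)² · (0.2379 + 0.1600) / 0.0361
  = 14.8842 · 0.3979 / 0.0361
  = 164.06
Design effect: 1.73 × 164.06 = 283.82.
Round up → n = 284 per group.

n = 284 per group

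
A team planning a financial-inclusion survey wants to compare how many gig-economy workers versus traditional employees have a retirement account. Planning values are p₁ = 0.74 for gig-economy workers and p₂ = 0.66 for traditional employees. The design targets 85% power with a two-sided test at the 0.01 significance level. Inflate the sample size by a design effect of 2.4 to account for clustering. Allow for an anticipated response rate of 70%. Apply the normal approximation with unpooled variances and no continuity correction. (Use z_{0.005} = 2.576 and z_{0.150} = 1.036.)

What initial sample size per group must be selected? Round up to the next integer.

n = (z_{α/2} + z_β)² · [p₁(1−p₁) + p₂(1−p₂)] / (p₁ − p₂)²
  = (2.576 + 1.036)² · (0.74·0.26 + 0.66·0.34) / (0.08)²
  = (3.612)² · (0.1924 + 0.2244) / 0.0064
  = 13.0465 · 0.4168 / 0.0064
  = 849.66
Design effect: 2.4 × 849.66 = 2039.17.
Adjust for 70% response: 2039.17 / 0.70 = 2913.11.
Round up → n = 2914 per group.

n = 2914 per group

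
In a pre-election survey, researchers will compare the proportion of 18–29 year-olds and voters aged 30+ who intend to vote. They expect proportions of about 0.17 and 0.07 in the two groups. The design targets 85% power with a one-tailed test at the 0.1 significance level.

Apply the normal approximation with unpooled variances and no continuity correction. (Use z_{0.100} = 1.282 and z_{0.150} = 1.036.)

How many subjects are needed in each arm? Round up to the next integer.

n = 111 per group

n = (z_α + z_β)² · [p₁(1−p₁) + p₂(1−p₂)] / (p₁ − p₂)²
  = (1.282 + 1.036)² · (0.17·0.83 + 0.07·0.93) / (0.10)²
  = (2.318)² · (0.1411 + 0.0651) / 0.0100
  = 5.3731 · 0.2062 / 0.0100
  = 110.79
Round up → n = 111 per group.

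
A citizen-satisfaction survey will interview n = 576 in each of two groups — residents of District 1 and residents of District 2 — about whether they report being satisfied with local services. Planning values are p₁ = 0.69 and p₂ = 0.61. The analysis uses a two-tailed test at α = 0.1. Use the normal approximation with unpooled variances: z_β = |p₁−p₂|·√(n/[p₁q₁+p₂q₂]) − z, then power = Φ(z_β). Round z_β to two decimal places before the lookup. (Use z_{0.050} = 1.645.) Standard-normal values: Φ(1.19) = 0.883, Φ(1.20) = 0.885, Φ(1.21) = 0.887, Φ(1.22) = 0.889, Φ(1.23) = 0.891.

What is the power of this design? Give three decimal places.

z_β = |p₁−p₂|·√(n/[p₁q₁+p₂q₂]) − z_{α/2}
    = 0.08 · √(576/0.4518) − 1.645
    = 0.08 · 35.7057 − 1.645
    = 2.8565 − 1.645 = 1.2115 → 1.21
Power = Φ(1.21) = 0.887.

Power ≈ 0.887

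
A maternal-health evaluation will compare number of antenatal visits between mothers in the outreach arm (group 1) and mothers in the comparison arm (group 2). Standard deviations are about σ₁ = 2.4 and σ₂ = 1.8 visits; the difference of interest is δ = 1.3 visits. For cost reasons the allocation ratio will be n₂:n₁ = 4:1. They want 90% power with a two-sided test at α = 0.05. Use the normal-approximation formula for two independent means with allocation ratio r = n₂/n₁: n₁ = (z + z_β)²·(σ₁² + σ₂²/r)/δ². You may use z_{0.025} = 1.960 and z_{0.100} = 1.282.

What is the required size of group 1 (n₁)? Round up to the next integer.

n₁ = (z_{α/2} + z_β)² · (σ₁² + σ₂²/r) / δ²
   = (1.960 + 1.282)² · (2.4² + 1.8²/4) / 1.3²
   = 10.5106 · (5.76 + 0.81) / 1.69
   = 10.5106 · 6.57 / 1.69
   = 40.86
Round up → n₁ = 41; n₂ = r·n₁ = 4 × 41 = 164.

n₁ = 41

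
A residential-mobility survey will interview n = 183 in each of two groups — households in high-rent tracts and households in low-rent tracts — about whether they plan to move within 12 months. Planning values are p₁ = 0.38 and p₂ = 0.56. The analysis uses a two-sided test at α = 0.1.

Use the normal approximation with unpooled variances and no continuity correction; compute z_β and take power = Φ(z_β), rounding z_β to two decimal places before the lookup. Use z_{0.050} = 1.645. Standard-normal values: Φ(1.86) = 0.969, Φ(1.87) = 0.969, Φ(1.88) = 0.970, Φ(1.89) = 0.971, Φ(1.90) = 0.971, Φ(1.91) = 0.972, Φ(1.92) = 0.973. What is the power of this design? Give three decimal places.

Power ≈ 0.969

z_β = |p₁−p₂|·√(n/[p₁q₁+p₂q₂]) − z_{α/2}
    = 0.18 · √(183/0.4820) − 1.645
    = 0.18 · 19.4851 − 1.645
    = 3.5073 − 1.645 = 1.8623 → 1.86
Power = Φ(1.86) = 0.969.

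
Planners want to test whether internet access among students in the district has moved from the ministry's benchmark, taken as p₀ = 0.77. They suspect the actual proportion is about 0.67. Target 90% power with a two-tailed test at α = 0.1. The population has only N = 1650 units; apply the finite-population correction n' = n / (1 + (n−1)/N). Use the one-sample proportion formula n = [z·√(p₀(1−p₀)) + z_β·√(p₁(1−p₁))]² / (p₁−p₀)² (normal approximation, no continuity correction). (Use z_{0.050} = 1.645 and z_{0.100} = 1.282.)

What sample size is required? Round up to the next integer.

n = 153

n = [z_{α/2}·√(p₀q₀) + z_β·√(p₁q₁)]² / (p₁ − p₀)²
  = [1.645·√(0.77·0.23) + 1.282·√(0.67·0.33)]² / (-0.10)²
  = [1.645·0.4208 + 1.282·0.4702]² / 0.0100
  = [1.2951]² / 0.0100
  = 167.72
Finite-population correction (N = 1650): 167.72 / (1 + (167.72 − 1)/1650) = 152.33.
Round up → n = 153.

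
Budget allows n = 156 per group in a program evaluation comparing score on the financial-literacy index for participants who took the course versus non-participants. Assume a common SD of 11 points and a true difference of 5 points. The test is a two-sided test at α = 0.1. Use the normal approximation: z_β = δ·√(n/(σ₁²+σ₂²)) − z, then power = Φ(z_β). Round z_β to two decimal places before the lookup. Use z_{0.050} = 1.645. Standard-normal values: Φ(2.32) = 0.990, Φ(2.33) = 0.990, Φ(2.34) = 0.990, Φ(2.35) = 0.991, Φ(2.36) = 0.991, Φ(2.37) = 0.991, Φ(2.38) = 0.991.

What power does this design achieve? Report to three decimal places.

z_β = δ·√(n/(σ₁²+σ₂²)) − z_{α/2}
    = 5 · √(156/242) − 1.645
    = 5 · 0.80289 − 1.645
    = 4.0144 − 1.645 = 2.3694 → 2.37
Power = Φ(2.37) = 0.991.

Power ≈ 0.991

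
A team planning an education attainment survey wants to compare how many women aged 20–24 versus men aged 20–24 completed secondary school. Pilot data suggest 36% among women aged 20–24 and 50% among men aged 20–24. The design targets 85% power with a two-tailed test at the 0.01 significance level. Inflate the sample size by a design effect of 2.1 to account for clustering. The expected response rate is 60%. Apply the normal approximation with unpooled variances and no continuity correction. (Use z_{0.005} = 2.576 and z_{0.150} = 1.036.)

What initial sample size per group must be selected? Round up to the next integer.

n = 1120 per group

n = (z_{α/2} + z_β)² · [p₁(1−p₁) + p₂(1−p₂)] / (p₁ − p₂)²
  = (2.576 + 1.036)² · (0.36·0.64 + 0.50·0.50) / (-0.14)²
  = (3.612)² · (0.2304 + 0.2500) / 0.0196
  = 13.0465 · 0.4804 / 0.0196
  = 319.77
Design effect: 2.1 × 319.77 = 671.52.
Adjust for 60% response: 671.52 / 0.60 = 1119.21.
Round up → n = 1120 per group.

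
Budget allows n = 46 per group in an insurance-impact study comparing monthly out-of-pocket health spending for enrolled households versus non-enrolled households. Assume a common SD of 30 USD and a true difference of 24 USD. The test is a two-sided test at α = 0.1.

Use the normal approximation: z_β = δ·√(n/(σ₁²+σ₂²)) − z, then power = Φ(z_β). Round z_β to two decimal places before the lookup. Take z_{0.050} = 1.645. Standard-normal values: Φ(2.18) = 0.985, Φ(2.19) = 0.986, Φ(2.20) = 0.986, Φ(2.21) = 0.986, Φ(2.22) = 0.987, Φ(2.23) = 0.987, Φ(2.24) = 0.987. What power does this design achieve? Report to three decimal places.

Power ≈ 0.986

z_β = δ·√(n/(σ₁²+σ₂²)) − z_{α/2}
    = 24 · √(46/1800) − 1.645
    = 24 · 0.15986 − 1.645
    = 3.8367 − 1.645 = 2.1917 → 2.19
Power = Φ(2.19) = 0.986.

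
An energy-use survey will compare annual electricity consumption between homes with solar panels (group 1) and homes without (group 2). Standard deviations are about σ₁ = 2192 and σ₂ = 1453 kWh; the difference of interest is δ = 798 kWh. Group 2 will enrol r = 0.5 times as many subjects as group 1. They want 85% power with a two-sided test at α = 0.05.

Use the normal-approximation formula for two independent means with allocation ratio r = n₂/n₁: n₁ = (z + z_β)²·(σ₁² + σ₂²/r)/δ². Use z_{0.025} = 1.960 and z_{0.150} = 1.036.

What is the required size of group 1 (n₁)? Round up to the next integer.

n₁ = (z_{α/2} + z_β)² · (σ₁² + σ₂²/r) / δ²
   = (1.960 + 1.036)² · (2192² + 1453²/0.5) / 798²
   = 8.9760 · (4804864 + 4222418) / 636804
   = 8.9760 · 9027282 / 636804
   = 127.24
Round up → n₁ = 128; n₂ = r·n₁ = 0.5 × 128 = 64.

n₁ = 128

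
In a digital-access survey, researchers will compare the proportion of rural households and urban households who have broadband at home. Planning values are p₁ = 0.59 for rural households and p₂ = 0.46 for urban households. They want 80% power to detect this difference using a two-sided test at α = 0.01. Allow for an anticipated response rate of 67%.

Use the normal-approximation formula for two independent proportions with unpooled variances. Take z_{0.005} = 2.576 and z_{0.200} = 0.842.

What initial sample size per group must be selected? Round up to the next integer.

n = 506 per group

n = (z_{α/2} + z_β)² · [p₁(1−p₁) + p₂(1−p₂)] / (p₁ − p₂)²
  = (2.576 + 0.842)² · (0.59·0.41 + 0.46·0.54) / (0.13)²
  = (3.418)² · (0.2419 + 0.2484) / 0.0169
  = 11.6827 · 0.4903 / 0.0169
  = 338.94
Adjust for 67% response: 338.94 / 0.67 = 505.88.
Round up → n = 506 per group.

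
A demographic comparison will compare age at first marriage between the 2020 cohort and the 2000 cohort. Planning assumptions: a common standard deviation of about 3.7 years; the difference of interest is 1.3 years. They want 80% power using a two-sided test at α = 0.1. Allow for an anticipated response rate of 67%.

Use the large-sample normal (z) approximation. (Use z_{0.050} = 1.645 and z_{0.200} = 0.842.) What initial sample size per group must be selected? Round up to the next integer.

n = (z_{α/2} + z_β)² · (σ₁² + σ₂²) / δ²
  = (1.645 + 0.842)² · (2·3.7² = 27.38) / 1.3²
  = 6.1852 · 27.38 / 1.69
  = 100.21
Adjust for 67% response: 100.21 / 0.67 = 149.56.
Round up → n = 150 per group.

n = 150 per group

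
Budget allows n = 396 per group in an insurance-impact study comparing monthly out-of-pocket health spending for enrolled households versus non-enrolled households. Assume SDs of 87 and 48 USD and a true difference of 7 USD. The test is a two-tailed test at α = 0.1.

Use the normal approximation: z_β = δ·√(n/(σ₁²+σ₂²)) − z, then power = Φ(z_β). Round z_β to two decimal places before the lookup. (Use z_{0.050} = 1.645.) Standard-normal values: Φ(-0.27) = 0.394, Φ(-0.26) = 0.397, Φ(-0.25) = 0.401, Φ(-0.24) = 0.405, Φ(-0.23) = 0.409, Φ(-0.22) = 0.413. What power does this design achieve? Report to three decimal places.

z_β = δ·√(n/(σ₁²+σ₂²)) − z_{α/2}
    = 7 · √(396/9873) − 1.645
    = 7 · 0.20027 − 1.645
    = 1.4019 − 1.645 = -0.2431 → -0.24
Power = Φ(-0.24) = 0.405.

Power ≈ 0.405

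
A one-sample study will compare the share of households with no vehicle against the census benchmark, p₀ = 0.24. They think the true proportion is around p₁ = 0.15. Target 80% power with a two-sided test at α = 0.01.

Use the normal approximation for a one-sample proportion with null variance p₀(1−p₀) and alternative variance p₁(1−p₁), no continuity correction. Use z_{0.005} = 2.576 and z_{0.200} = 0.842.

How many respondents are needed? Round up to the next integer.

n = 243

n = [z_{α/2}·√(p₀q₀) + z_β·√(p₁q₁)]² / (p₁ − p₀)²
  = [2.576·√(0.24·0.76) + 0.842·√(0.15·0.85)]² / (-0.09)²
  = [2.576·0.4271 + 0.842·0.3571]² / 0.0081
  = [1.4008]² / 0.0081
  = 242.26
Round up → n = 243.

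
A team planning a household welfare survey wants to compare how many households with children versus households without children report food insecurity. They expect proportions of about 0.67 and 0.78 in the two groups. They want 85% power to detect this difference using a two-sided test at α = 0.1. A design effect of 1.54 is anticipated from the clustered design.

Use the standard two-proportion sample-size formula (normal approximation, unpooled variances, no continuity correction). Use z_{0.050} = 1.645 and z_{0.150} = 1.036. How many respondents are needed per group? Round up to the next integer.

n = 360 per group

n = (z_{α/2} + z_β)² · [p₁(1−p₁) + p₂(1−p₂)] / (p₁ − p₂)²
  = (1.645 + 1.036)² · (0.67·0.33 + 0.78·0.22) / (-0.11)²
  = (2.681)² · (0.2211 + 0.1716) / 0.0121
  = 7.1878 · 0.3927 / 0.0121
  = 233.28
Design effect: 1.54 × 233.28 = 359.24.
Round up → n = 360 per group.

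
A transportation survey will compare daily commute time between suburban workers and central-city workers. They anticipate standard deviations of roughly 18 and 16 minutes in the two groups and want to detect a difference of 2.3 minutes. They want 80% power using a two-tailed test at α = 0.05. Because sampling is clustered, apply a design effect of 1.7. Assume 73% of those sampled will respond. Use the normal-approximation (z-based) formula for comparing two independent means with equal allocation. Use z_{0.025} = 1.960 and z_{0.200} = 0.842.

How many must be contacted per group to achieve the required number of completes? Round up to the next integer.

n = 2005 per group

n = (z_{α/2} + z_β)² · (σ₁² + σ₂²) / δ²
  = (1.960 + 0.842)² · (18² + 16² = 580) / 2.3²
  = 7.8512 · 580 / 5.29
  = 860.81
Design effect: 1.7 × 860.81 = 1463.38.
Adjust for 73% response: 1463.38 / 0.73 = 2004.63.
Round up → n = 2005 per group.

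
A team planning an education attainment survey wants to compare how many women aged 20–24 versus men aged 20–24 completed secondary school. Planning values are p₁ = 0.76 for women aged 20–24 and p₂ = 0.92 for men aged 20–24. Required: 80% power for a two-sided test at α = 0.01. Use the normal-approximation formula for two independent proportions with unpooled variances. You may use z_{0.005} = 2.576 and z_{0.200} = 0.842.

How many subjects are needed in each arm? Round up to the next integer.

n = 117 per group

n = (z_{α/2} + z_β)² · [p₁(1−p₁) + p₂(1−p₂)] / (p₁ − p₂)²
  = (2.576 + 0.842)² · (0.76·0.24 + 0.92·0.08) / (-0.16)²
  = (3.418)² · (0.1824 + 0.0736) / 0.0256
  = 11.6827 · 0.2560 / 0.0256
  = 116.83
Round up → n = 117 per group.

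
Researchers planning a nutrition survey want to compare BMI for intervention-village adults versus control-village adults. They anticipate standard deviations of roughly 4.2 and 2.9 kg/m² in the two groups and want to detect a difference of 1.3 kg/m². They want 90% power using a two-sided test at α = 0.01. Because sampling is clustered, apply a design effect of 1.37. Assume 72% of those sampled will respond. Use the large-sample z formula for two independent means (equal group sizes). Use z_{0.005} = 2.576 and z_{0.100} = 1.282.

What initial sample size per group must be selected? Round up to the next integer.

n = 437 per group

n = (z_{α/2} + z_β)² · (σ₁² + σ₂²) / δ²
  = (2.576 + 1.282)² · (4.2² + 2.9² = 26.05) / 1.3²
  = 14.8842 · 26.05 / 1.69
  = 229.43
Design effect: 1.37 × 229.43 = 314.32.
Adjust for 72% response: 314.32 / 0.72 = 436.55.
Round up → n = 437 per group.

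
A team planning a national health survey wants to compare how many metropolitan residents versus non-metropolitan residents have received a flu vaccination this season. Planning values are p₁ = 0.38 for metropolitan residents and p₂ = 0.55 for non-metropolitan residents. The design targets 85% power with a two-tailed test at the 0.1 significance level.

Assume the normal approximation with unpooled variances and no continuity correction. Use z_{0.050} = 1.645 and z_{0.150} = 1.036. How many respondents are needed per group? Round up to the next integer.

n = 121 per group

n = (z_{α/2} + z_β)² · [p₁(1−p₁) + p₂(1−p₂)] / (p₁ − p₂)²
  = (1.645 + 1.036)² · (0.38·0.62 + 0.55·0.45) / (-0.17)²
  = (2.681)² · (0.2356 + 0.2475) / 0.0289
  = 7.1878 · 0.4831 / 0.0289
  = 120.15
Round up → n = 121 per group.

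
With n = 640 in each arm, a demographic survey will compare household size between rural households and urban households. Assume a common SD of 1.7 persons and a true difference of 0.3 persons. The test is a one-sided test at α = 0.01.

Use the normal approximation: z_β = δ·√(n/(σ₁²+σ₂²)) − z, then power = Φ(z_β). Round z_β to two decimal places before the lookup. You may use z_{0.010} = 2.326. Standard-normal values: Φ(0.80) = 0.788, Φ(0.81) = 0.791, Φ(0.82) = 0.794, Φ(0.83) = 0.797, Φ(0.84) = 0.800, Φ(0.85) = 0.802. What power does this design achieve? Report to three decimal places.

Power ≈ 0.797

z_β = δ·√(n/(σ₁²+σ₂²)) − z_α
    = 0.3 · √(640/5.78) − 2.326
    = 0.3 · 10.52267 − 2.326
    = 3.1568 − 2.326 = 0.8308 → 0.83
Power = Φ(0.83) = 0.797.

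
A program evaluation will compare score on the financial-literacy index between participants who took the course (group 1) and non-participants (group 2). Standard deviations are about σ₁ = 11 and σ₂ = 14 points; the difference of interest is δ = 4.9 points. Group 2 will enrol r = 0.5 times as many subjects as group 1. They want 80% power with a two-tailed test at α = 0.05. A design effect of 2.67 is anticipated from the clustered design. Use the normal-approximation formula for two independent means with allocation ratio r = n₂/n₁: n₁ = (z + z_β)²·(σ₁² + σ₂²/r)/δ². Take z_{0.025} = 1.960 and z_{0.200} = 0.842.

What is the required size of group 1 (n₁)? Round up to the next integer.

n₁ = 448

n₁ = (z_{α/2} + z_β)² · (σ₁² + σ₂²/r) / δ²
   = (1.960 + 0.842)² · (11² + 14²/0.5) / 4.9²
   = 7.8512 · (121 + 392) / 24.01
   = 7.8512 · 513 / 24.01
   = 167.75
Design effect: 2.67 × 167.75 = 447.89.
Round up → n₁ = 448; n₂ = r·n₁ = 0.5 × 448 = 224.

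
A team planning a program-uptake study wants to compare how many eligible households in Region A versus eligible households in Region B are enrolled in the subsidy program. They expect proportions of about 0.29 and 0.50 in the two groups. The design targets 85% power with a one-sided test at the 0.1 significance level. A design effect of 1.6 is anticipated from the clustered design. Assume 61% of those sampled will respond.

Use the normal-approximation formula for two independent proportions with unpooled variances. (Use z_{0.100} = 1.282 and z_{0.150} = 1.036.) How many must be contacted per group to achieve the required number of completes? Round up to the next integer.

n = 146 per group

n = (z_α + z_β)² · [p₁(1−p₁) + p₂(1−p₂)] / (p₁ − p₂)²
  = (1.282 + 1.036)² · (0.29·0.71 + 0.50·0.50) / (-0.21)²
  = (2.318)² · (0.2059 + 0.2500) / 0.0441
  = 5.3731 · 0.4559 / 0.0441
  = 55.55
Design effect: 1.6 × 55.55 = 88.87.
Adjust for 61% response: 88.87 / 0.61 = 145.70.
Round up → n = 146 per group.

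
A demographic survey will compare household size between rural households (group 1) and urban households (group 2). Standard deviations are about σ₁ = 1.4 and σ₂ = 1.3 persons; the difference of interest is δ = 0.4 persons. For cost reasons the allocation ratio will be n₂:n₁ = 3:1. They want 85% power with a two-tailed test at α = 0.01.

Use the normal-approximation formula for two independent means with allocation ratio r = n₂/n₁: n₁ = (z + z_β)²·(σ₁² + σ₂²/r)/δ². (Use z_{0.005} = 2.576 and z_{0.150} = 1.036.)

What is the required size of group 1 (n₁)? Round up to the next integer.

n₁ = (z_{α/2} + z_β)² · (σ₁² + σ₂²/r) / δ²
   = (2.576 + 1.036)² · (1.4² + 1.3²/3) / 0.4²
   = 13.0465 · (1.96 + 0.56333) / 0.16
   = 13.0465 · 2.5233 / 0.16
   = 205.75
Round up → n₁ = 206; n₂ = r·n₁ = 3 × 206 = 618.

n₁ = 206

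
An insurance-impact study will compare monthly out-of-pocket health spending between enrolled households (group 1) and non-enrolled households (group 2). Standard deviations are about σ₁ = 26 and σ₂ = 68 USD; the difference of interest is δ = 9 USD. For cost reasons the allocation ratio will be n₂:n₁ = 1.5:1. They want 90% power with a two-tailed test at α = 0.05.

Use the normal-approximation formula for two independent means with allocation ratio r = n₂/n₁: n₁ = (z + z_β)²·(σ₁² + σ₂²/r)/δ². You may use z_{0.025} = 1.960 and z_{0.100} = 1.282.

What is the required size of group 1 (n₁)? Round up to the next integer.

n₁ = 488

n₁ = (z_{α/2} + z_β)² · (σ₁² + σ₂²/r) / δ²
   = (1.960 + 1.282)² · (26² + 68²/1.5) / 9²
   = 10.5106 · (676 + 3082.7) / 81
   = 10.5106 · 3758.7 / 81
   = 487.72
Round up → n₁ = 488; n₂ = r·n₁ = 1.5 × 488 = 732.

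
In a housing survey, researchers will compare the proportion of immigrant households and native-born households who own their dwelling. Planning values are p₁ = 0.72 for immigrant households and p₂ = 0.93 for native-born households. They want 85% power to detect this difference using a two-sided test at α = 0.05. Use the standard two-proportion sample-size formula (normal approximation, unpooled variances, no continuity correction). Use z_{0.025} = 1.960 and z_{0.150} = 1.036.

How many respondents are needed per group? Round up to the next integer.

n = (z_{α/2} + z_β)² · [p₁(1−p₁) + p₂(1−p₂)] / (p₁ − p₂)²
  = (1.960 + 1.036)² · (0.72·0.28 + 0.93·0.07) / (-0.21)²
  = (2.996)² · (0.2016 + 0.0651) / 0.0441
  = 8.9760 · 0.2667 / 0.0441
  = 54.28
Round up → n = 55 per group.

n = 55 per group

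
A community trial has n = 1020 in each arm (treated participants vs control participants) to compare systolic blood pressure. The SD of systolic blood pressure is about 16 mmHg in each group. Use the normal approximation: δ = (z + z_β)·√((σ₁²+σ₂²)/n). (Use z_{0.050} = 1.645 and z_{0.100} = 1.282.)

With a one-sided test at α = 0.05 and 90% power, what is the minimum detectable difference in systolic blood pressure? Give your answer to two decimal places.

δ = (z_α + z_β) · √((σ₁²+σ₂²)/n)
  = (1.645 + 1.282) · √(512/1020)
  = 2.927 · √0.50196
  = 2.927 · 0.7085
  = 2.0738

Minimum detectable difference ≈ 2.07 mmHg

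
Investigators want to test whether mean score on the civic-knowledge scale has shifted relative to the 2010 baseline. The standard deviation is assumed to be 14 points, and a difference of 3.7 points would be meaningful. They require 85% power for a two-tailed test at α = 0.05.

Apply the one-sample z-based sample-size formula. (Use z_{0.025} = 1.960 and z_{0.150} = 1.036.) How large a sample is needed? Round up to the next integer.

n = (z_{α/2} + z_β)² · σ² / δ²
  = (1.960 + 1.036)² · 14² / 3.7²
  = 8.9760 · 196 / 13.69
  = 128.51
Round up → n = 129.

n = 129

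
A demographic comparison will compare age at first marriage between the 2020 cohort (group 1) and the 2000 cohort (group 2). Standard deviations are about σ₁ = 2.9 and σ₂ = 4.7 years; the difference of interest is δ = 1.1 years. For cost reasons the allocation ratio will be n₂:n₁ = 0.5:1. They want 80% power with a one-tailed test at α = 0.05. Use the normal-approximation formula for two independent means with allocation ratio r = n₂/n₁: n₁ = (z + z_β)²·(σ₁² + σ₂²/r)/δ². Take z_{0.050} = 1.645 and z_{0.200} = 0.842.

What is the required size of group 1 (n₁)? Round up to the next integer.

n₁ = (z_α + z_β)² · (σ₁² + σ₂²/r) / δ²
   = (1.645 + 0.842)² · (2.9² + 4.7²/0.5) / 1.1²
   = 6.1852 · (8.41 + 44.18) / 1.21
   = 6.1852 · 52.59 / 1.21
   = 268.82
Round up → n₁ = 269; n₂ = r·n₁ = 0.5 × 269 = 135.

n₁ = 269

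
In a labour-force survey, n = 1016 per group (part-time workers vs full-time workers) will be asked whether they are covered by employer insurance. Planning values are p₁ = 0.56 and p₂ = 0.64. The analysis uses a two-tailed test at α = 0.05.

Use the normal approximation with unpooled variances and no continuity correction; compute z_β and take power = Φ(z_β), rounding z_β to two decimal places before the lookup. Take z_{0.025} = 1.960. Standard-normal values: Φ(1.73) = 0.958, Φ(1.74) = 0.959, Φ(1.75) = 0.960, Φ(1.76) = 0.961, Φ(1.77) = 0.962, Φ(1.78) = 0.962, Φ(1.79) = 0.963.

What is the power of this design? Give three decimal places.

Power ≈ 0.958

z_β = |p₁−p₂|·√(n/[p₁q₁+p₂q₂]) − z_{α/2}
    = 0.08 · √(1016/0.4768) − 1.960
    = 0.08 · 46.1614 − 1.960
    = 3.6929 − 1.960 = 1.7329 → 1.73
Power = Φ(1.73) = 0.958.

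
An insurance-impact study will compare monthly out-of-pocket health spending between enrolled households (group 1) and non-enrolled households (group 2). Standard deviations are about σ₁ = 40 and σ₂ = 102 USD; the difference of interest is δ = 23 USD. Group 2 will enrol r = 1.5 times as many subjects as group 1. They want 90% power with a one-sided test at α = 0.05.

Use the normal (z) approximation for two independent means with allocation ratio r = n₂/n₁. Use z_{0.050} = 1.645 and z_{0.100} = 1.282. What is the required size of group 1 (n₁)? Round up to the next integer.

n₁ = (z_α + z_β)² · (σ₁² + σ₂²/r) / δ²
   = (1.645 + 1.282)² · (40² + 102²/1.5) / 23²
   = 8.5673 · (1600 + 6936) / 529
   = 8.5673 · 8536 / 529
   = 138.24
Round up → n₁ = 139; n₂ = r·n₁ = 1.5 × 139 = 209.

n₁ = 139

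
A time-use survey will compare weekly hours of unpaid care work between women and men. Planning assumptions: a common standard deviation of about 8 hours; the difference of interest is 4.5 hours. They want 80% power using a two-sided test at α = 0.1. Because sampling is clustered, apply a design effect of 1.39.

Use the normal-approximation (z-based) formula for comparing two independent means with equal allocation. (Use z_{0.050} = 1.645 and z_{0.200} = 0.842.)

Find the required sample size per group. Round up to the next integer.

n = 55 per group

n = (z_{α/2} + z_β)² · (σ₁² + σ₂²) / δ²
  = (1.645 + 0.842)² · (2·8² = 128) / 4.5²
  = 6.1852 · 128 / 20.25
  = 39.10
Design effect: 1.39 × 39.10 = 54.34.
Round up → n = 55 per group.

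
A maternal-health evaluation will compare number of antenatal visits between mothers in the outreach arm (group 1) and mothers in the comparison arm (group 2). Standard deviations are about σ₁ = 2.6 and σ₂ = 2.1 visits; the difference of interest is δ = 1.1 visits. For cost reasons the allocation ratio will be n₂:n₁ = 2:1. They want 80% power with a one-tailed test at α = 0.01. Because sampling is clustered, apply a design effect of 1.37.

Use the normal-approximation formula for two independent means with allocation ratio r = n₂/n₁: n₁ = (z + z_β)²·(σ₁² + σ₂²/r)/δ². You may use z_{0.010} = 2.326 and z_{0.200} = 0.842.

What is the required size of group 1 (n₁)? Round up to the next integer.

n₁ = 102

n₁ = (z_α + z_β)² · (σ₁² + σ₂²/r) / δ²
   = (2.326 + 0.842)² · (2.6² + 2.1²/2) / 1.1²
   = 10.0362 · (6.76 + 2.205) / 1.21
   = 10.0362 · 8.965 / 1.21
   = 74.36
Design effect: 1.37 × 74.36 = 101.87.
Round up → n₁ = 102; n₂ = r·n₁ = 2 × 102 = 204.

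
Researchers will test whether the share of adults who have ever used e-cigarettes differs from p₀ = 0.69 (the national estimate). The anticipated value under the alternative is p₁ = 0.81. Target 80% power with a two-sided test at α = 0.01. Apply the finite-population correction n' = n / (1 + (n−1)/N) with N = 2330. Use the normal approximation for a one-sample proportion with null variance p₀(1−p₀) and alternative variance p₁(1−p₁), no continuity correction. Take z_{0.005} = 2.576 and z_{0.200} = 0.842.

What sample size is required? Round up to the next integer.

n = [z_{α/2}·√(p₀q₀) + z_β·√(p₁q₁)]² / (p₁ − p₀)²
  = [2.576·√(0.69·0.31) + 0.842·√(0.81·0.19)]² / (0.12)²
  = [2.576·0.4625 + 0.842·0.3923]² / 0.0144
  = [1.5217]² / 0.0144
  = 160.80
Finite-population correction (N = 2330): 160.80 / (1 + (160.80 − 1)/2330) = 150.48.
Round up → n = 151.

n = 151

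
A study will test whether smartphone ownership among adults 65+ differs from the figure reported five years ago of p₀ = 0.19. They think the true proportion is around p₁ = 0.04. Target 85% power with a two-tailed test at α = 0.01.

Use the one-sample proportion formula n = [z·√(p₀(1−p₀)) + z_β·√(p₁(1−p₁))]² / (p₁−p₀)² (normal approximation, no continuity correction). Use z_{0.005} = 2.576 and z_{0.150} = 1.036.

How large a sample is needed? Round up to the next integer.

n = [z_{α/2}·√(p₀q₀) + z_β·√(p₁q₁)]² / (p₁ − p₀)²
  = [2.576·√(0.19·0.81) + 1.036·√(0.04·0.96)]² / (-0.15)²
  = [2.576·0.3923 + 1.036·0.1960]² / 0.0225
  = [1.2136]² / 0.0225
  = 65.46
Round up → n = 66.

n = 66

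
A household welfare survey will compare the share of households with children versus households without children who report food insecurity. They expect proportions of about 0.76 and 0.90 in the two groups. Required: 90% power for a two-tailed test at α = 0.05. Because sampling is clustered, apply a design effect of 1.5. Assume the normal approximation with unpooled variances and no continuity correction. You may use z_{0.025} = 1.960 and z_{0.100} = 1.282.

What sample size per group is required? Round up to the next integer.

n = 220 per group

n = (z_{α/2} + z_β)² · [p₁(1−p₁) + p₂(1−p₂)] / (p₁ − p₂)²
  = (1.960 + 1.282)² · (0.76·0.24 + 0.90·0.10) / (-0.14)²
  = (3.242)² · (0.1824 + 0.0900) / 0.0196
  = 10.5106 · 0.2724 / 0.0196
  = 146.08
Design effect: 1.5 × 146.08 = 219.11.
Round up → n = 220 per group.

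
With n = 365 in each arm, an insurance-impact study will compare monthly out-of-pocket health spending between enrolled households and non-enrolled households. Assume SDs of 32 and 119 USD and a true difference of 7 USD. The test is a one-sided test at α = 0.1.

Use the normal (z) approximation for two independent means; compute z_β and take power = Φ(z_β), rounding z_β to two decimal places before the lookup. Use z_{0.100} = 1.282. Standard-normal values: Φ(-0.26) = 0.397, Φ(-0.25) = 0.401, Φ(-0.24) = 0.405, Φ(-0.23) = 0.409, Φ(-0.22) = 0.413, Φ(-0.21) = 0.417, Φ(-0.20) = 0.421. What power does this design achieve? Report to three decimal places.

Power ≈ 0.421

z_β = δ·√(n/(σ₁²+σ₂²)) − z_α
    = 7 · √(365/15185) − 1.282
    = 7 · 0.15504 − 1.282
    = 1.0853 − 1.282 = -0.1967 → -0.20
Power = Φ(-0.20) = 0.421.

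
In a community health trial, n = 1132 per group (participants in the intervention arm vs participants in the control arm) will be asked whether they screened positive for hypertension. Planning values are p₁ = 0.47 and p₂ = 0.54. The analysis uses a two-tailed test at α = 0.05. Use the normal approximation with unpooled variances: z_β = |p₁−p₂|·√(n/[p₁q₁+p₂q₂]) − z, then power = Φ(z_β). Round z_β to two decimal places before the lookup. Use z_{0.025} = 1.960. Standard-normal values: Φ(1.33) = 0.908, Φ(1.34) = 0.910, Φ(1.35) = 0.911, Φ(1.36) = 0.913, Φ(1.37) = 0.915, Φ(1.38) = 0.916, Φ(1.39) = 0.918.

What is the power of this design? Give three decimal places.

z_β = |p₁−p₂|·√(n/[p₁q₁+p₂q₂]) − z_{α/2}
    = 0.07 · √(1132/0.4975) − 1.960
    = 0.07 · 47.7009 − 1.960
    = 3.3391 − 1.960 = 1.3791 → 1.38
Power = Φ(1.38) = 0.916.

Power ≈ 0.916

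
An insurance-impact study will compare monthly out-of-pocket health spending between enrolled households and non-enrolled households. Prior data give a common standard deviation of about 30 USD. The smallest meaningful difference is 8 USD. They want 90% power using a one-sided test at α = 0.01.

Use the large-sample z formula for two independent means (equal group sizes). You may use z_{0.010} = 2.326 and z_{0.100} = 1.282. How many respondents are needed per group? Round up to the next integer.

n = (z_α + z_β)² · (σ₁² + σ₂²) / δ²
  = (2.326 + 1.282)² · (2·30² = 1800) / 8²
  = 13.0177 · 1800 / 64
  = 366.12
Round up → n = 367 per group.

n = 367 per group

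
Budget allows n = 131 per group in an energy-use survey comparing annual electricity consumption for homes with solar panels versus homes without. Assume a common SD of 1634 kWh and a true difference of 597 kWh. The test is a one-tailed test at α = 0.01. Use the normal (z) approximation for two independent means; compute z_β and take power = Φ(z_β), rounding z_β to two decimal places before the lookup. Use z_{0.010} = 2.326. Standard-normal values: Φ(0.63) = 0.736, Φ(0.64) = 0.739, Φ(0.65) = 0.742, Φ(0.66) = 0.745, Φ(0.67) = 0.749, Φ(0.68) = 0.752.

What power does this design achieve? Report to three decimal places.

z_β = δ·√(n/(σ₁²+σ₂²)) − z_α
    = 597 · √(131/5339912) − 2.326
    = 597 · 0.00495 − 2.326
    = 2.9569 − 2.326 = 0.6309 → 0.63
Power = Φ(0.63) = 0.736.

Power ≈ 0.736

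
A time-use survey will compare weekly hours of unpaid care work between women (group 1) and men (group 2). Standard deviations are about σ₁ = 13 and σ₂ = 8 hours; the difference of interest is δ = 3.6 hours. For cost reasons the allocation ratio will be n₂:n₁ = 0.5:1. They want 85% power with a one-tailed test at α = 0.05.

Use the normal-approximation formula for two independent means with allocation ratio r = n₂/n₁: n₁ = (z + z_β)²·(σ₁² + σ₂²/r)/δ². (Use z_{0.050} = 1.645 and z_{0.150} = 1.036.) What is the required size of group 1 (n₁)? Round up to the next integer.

n₁ = (z_α + z_β)² · (σ₁² + σ₂²/r) / δ²
   = (1.645 + 1.036)² · (13² + 8²/0.5) / 3.6²
   = 7.1878 · (169 + 128) / 12.96
   = 7.1878 · 297 / 12.96
   = 164.72
Round up → n₁ = 165; n₂ = r·n₁ = 0.5 × 165 = 83.

n₁ = 165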